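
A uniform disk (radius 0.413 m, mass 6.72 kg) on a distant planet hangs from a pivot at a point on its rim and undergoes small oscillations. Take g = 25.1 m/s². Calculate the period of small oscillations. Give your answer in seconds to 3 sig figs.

0.987 s

I_cm = ½mr² = 0.5731 kg·m². The pivot is at distance d = 0.413 m from the centre of mass.
By the parallel-axis theorem, I = I_cm + md² = 0.5731 + 1.146 = 1.719 kg·m².
T = 2π√(I/(mgd)) = 2π√(1.719/(6.72 × 25.1 × 0.413)) = 0.987 s.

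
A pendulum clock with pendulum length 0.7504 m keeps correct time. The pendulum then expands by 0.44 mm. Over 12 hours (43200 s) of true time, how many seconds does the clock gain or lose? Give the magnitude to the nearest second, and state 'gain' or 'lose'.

T ∝ √L, so T'/T = √(0.75084/0.7504) = 1.00029.
In 43200 s of true time the clock registers 43200/1.00029 = 43187.3 s, so it loses 13 s.

lose 13 s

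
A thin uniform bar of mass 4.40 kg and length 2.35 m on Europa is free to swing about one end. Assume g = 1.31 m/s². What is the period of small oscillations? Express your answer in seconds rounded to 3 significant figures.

For a physical pendulum T = 2π√(I/(mgd)), with d = 1.175 m from pivot to centre of mass.
I_cm = mL²/12 = 4.40 × 2.35²/12 = 2.025 kg·m²; I = I_cm + md² = 2.025 + 4.40 × 1.175² = 8.100 kg·m².
T = 2π√(8.100/(4.40 × 1.31 × 1.175)) = 6.87 s.

6.87 s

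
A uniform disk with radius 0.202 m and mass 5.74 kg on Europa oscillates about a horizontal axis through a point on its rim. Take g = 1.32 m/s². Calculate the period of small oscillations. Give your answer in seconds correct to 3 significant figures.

I_cm = ½mr² = 0.1171 kg·m². The pivot is at distance d = 0.202 m from the centre of mass.
By the parallel-axis theorem, I = I_cm + md² = 0.1171 + 0.2342 = 0.3513 kg·m².
T = 2π√(I/(mgd)) = 2π√(0.3513/(5.74 × 1.32 × 0.202)) = 3.01 s.

3.01 s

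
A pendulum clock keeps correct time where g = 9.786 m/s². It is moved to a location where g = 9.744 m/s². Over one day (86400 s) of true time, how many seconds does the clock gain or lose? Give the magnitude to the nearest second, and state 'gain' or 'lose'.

lose 186 s

The clock's period scales as T ∝ 1/√g, so T'/T = √(9.786/9.744) = 1.00215.
In 86400 s of true time the clock registers 86400/1.00215 = 86214.4 s, so it loses 186 s.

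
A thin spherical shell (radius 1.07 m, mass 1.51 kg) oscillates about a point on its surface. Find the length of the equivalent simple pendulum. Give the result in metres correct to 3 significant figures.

The equivalent simple-pendulum length is L_eq = I/(md), where I is about the pivot and d = 1.070 m.
I_cm = (2/3)mR² = 1.153 kg·m², so I = I_cm + md² = 1.153 + 1.729 = 2.881 kg·m².
L_eq = 2.881/(1.51 × 1.070) = 1.78 m.

1.78 m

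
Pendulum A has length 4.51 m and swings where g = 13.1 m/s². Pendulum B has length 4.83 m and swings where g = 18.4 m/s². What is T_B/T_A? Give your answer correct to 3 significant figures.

0.873

T = 2π√(L/g), so T_B/T_A = √((L_B/g_B)/(L_A/g_A)) = √((4.83/18.4)/(4.51/13.1)) = 0.873.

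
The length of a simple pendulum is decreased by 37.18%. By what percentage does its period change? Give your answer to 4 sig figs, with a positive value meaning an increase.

T ∝ √L, so T'/T = √(0.62820) = 0.79259.
Percentage change in T = (0.79259 − 1) × 100% = -20.74%.

-20.74%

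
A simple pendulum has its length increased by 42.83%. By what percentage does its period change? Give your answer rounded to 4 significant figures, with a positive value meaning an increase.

T ∝ √L, so T'/T = √(1.4283) = 1.1951.
Percentage change in T = (1.1951 − 1) × 100% = 19.51%.

19.51%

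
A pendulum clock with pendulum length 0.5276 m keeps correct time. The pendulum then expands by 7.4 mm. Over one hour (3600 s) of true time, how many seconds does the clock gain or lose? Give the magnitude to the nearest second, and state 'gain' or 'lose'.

lose 25 s

T ∝ √L, so T'/T = √(0.53500/0.5276) = 1.00699.
In 3600 s of true time the clock registers 3600/1.00699 = 3575.0 s, so it loses 25 s.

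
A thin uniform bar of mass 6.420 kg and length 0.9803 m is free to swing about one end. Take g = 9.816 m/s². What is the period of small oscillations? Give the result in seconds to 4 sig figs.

1.621 s

For a physical pendulum T = 2π√(I/(mgd)), with d = 0.49015 m from pivot to centre of mass.
I_cm = mL²/12 = 6.420 × 0.9803²/12 = 0.51413 kg·m²; I = I_cm + md² = 0.51413 + 6.420 × 0.49015² = 2.0565 kg·m².
T = 2π√(2.0565/(6.420 × 9.816 × 0.49015)) = 1.621 s.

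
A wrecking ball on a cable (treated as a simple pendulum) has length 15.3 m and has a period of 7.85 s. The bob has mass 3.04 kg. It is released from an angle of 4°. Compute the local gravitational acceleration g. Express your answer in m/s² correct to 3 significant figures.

From T = 2π√(L/g), g = 4π²L/T² = 4π² × 15.3/7.850² = 9.80 m/s².

9.80 m/s²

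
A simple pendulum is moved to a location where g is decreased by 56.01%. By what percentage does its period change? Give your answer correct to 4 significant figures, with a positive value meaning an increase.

50.77%

T ∝ 1/√g, so T'/T = 1/√(0.43990) = 1.5077.
Percentage change in T = (1.5077 − 1) × 100% = 50.77%.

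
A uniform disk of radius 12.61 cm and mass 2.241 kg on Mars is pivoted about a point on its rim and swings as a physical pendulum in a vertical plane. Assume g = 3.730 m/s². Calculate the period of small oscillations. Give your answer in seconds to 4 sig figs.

I_cm = ½mr² = 0.017817 kg·m². The pivot is at distance d = 0.1261 m from the centre of mass.
By the parallel-axis theorem, I = I_cm + md² = 0.017817 + 0.035635 = 0.053452 kg·m².
T = 2π√(I/(mgd)) = 2π√(0.053452/(2.241 × 3.730 × 0.1261)) = 1.415 s.

1.415 s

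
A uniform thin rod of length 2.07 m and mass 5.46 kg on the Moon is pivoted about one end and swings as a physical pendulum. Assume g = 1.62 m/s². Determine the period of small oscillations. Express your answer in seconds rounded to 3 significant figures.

For a physical pendulum T = 2π√(I/(mgd)), with d = 1.035 m from pivot to centre of mass.
I_cm = mL²/12 = 5.46 × 2.07²/12 = 1.950 kg·m²; I = I_cm + md² = 1.950 + 5.46 × 1.035² = 7.799 kg·m².
T = 2π√(7.799/(5.46 × 1.62 × 1.035)) = 5.80 s.

5.80 s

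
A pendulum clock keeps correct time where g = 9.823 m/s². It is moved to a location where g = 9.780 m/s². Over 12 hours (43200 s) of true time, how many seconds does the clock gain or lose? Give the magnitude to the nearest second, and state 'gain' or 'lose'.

The clock's period scales as T ∝ 1/√g, so T'/T = √(9.823/9.780) = 1.00220.
In 43200 s of true time the clock registers 43200/1.00220 = 43105.3 s, so it loses 95 s.

lose 95 s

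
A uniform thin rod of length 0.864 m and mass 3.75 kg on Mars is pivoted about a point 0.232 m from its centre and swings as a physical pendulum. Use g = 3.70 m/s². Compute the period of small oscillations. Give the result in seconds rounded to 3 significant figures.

For a physical pendulum T = 2π√(I/(mgd)), with d = 0.2320 m from pivot to centre of mass.
I_cm = mL²/12 = 3.75 × 0.864²/12 = 0.2333 kg·m²; I = I_cm + md² = 0.2333 + 3.75 × 0.2320² = 0.4351 kg·m².
T = 2π√(0.4351/(3.75 × 3.70 × 0.2320)) = 2.31 s.

2.31 s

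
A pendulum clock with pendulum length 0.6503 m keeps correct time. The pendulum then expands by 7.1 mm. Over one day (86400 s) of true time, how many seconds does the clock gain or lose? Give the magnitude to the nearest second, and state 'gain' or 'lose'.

T ∝ √L, so T'/T = √(0.65740/0.6503) = 1.00544.
In 86400 s of true time the clock registers 86400/1.00544 = 85932.2 s, so it loses 468 s.

lose 468 s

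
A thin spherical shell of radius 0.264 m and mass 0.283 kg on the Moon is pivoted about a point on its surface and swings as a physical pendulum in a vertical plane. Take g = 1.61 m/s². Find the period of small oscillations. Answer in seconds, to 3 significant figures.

I_cm = (2/3)mr² = 0.01315 kg·m². The pivot is at distance d = 0.264 m from the centre of mass.
By the parallel-axis theorem, I = I_cm + md² = 0.01315 + 0.01972 = 0.03287 kg·m².
T = 2π√(I/(mgd)) = 2π√(0.03287/(0.283 × 1.61 × 0.264)) = 3.28 s.

3.28 s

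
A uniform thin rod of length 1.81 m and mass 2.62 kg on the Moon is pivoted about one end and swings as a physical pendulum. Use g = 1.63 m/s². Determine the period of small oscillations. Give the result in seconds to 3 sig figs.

For a physical pendulum T = 2π√(I/(mgd)), with d = 0.9050 m from pivot to centre of mass.
I_cm = mL²/12 = 2.62 × 1.81²/12 = 0.7153 kg·m²; I = I_cm + md² = 0.7153 + 2.62 × 0.9050² = 2.861 kg·m².
T = 2π√(2.861/(2.62 × 1.63 × 0.9050)) = 5.41 s.

5.41 s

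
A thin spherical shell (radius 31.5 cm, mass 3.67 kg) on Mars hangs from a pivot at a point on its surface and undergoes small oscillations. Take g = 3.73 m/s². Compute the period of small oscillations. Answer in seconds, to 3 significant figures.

2.36 s

I_cm = (2/3)mr² = 0.2428 kg·m². The pivot is at distance d = 0.315 m from the centre of mass.
By the parallel-axis theorem, I = I_cm + md² = 0.2428 + 0.3642 = 0.6069 kg·m².
T = 2π√(I/(mgd)) = 2π√(0.6069/(3.67 × 3.73 × 0.315)) = 2.36 s.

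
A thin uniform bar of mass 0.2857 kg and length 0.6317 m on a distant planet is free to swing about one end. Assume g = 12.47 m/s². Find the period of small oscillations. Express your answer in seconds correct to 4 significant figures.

1.155 s

For a physical pendulum T = 2π√(I/(mgd)), with d = 0.31585 m from pivot to centre of mass.
I_cm = mL²/12 = 0.2857 × 0.6317²/12 = 0.0095006 kg·m²; I = I_cm + md² = 0.0095006 + 0.2857 × 0.31585² = 0.038002 kg·m².
T = 2π√(0.038002/(0.2857 × 12.47 × 0.31585)) = 1.155 s.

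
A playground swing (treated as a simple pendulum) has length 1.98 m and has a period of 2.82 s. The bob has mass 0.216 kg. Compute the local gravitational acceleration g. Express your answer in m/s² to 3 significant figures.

9.83 m/s²

From T = 2π√(L/g), g = 4π²L/T² = 4π² × 1.98/2.820² = 9.83 m/s².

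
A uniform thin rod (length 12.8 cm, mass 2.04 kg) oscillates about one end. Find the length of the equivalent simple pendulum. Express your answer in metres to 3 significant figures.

The equivalent simple-pendulum length is L_eq = I/(md), where I is about the pivot and d = 0.06400 m.
I_cm = (1/12)mL² = 0.002785 kg·m², so I = I_cm + md² = 0.002785 + 0.008356 = 0.01114 kg·m².
L_eq = 0.01114/(2.04 × 0.06400) = 0.0853 m.

0.0853 m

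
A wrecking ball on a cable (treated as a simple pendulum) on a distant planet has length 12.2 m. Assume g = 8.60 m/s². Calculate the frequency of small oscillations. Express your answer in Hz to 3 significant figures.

0.134 Hz

T = 2π√(L/g) = 2π√(12.2/8.60) = 7.484 s, so f = 1/T = 0.134 Hz.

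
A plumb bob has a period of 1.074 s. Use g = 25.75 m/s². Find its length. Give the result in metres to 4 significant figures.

From T = 2π√(L/g), L = gT²/(4π²) = 25.75 × 1.0740²/(4π²) = 0.7524 m.

0.7524 m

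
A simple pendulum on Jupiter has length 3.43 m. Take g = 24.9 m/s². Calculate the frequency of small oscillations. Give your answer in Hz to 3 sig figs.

0.429 Hz

T = 2π√(L/g) = 2π√(3.43/24.9) = 2.332 s, so f = 1/T = 0.429 Hz.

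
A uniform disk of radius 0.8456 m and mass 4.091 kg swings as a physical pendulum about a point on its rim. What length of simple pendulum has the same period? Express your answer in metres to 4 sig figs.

1.268 m

The equivalent simple-pendulum length is L_eq = I/(md), where I is about the pivot and d = 0.84560 m.
I_cm = ½mR² = 1.4626 kg·m², so I = I_cm + md² = 1.4626 + 2.9252 = 4.3878 kg·m².
L_eq = 4.3878/(4.091 × 0.84560) = 1.268 m.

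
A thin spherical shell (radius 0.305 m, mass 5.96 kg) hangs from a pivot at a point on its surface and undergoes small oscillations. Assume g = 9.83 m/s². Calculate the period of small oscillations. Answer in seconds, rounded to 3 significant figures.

I_cm = (2/3)mr² = 0.3696 kg·m². The pivot is at distance d = 0.305 m from the centre of mass.
By the parallel-axis theorem, I = I_cm + md² = 0.3696 + 0.5544 = 0.9240 kg·m².
T = 2π√(I/(mgd)) = 2π√(0.9240/(5.96 × 9.83 × 0.305)) = 1.43 s.

1.43 s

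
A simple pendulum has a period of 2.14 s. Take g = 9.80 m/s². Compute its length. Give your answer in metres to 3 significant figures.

From T = 2π√(L/g), L = gT²/(4π²) = 9.80 × 2.140²/(4π²) = 1.14 m.

1.14 m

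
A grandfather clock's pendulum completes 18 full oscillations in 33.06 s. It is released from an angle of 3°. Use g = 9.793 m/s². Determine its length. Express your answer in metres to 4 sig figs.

0.8368 m

T = 33.06/18 = 1.8367 s.
From T = 2π√(L/g), L = gT²/(4π²) = 9.793 × 1.8367²/(4π²) = 0.8368 m.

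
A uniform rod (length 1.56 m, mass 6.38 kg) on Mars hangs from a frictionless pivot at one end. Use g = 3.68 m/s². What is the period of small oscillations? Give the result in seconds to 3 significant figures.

3.34 s

For a physical pendulum T = 2π√(I/(mgd)), with d = 0.7800 m from pivot to centre of mass.
I_cm = mL²/12 = 6.38 × 1.56²/12 = 1.294 kg·m²; I = I_cm + md² = 1.294 + 6.38 × 0.7800² = 5.175 kg·m².
T = 2π√(5.175/(6.38 × 3.68 × 0.7800)) = 3.34 s.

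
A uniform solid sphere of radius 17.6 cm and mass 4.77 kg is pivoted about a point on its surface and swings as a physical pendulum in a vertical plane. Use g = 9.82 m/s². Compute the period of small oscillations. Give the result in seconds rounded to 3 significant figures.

I_cm = (2/5)mr² = 0.05910 kg·m². The pivot is at distance d = 0.176 m from the centre of mass.
By the parallel-axis theorem, I = I_cm + md² = 0.05910 + 0.1478 = 0.2069 kg·m².
T = 2π√(I/(mgd)) = 2π√(0.2069/(4.77 × 9.82 × 0.176)) = 0.995 s.

0.995 s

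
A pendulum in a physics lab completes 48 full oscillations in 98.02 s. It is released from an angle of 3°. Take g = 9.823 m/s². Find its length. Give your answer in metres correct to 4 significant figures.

1.038 m

T = 98.02/48 = 2.0421 s.
From T = 2π√(L/g), L = gT²/(4π²) = 9.823 × 2.0421²/(4π²) = 1.038 m.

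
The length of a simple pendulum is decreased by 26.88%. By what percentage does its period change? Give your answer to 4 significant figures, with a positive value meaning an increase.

T ∝ √L, so T'/T = √(0.73120) = 0.85510.
Percentage change in T = (0.85510 − 1) × 100% = -14.49%.

-14.49%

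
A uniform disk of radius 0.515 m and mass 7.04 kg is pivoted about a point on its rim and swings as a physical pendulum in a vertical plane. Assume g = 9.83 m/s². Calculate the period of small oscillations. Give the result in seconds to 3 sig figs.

I_cm = ½mr² = 0.9336 kg·m². The pivot is at distance d = 0.515 m from the centre of mass.
By the parallel-axis theorem, I = I_cm + md² = 0.9336 + 1.867 = 2.801 kg·m².
T = 2π√(I/(mgd)) = 2π√(2.801/(7.04 × 9.83 × 0.515)) = 1.76 s.

1.76 s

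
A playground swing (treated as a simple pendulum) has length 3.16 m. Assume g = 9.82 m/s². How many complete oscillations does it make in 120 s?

33

T = 2π√(L/g) = 2π√(3.16/9.82) = 3.564 s.
Number of complete oscillations = ⌊120/3.564⌋ = ⌊33.67⌋ = 33.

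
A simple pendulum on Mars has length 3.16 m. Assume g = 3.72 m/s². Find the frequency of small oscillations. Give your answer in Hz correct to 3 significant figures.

0.173 Hz

T = 2π√(L/g) = 2π√(3.16/3.72) = 5.791 s, so f = 1/T = 0.173 Hz.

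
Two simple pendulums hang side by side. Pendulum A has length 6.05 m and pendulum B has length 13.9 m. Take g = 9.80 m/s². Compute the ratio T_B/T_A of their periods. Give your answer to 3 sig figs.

T ∝ √L, so T_B/T_A = √(L_B/L_A) = √(13.9/6.05) = 1.52.

1.52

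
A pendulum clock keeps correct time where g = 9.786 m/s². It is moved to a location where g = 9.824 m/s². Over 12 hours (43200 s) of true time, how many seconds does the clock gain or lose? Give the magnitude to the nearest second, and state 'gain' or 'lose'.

gain 84 s

The clock's period scales as T ∝ 1/√g, so T'/T = √(9.786/9.824) = 0.998064.
In 43200 s of true time the clock registers 43200/0.998064 = 43283.8 s, so it gains 84 s.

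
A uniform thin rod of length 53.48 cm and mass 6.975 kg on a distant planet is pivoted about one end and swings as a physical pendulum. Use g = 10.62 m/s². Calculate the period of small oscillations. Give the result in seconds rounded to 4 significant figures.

For a physical pendulum T = 2π√(I/(mgd)), with d = 0.26740 m from pivot to centre of mass.
I_cm = mL²/12 = 6.975 × 0.5348²/12 = 0.16624 kg·m²; I = I_cm + md² = 0.16624 + 6.975 × 0.26740² = 0.66498 kg·m².
T = 2π√(0.66498/(6.975 × 10.62 × 0.26740)) = 1.151 s.

1.151 s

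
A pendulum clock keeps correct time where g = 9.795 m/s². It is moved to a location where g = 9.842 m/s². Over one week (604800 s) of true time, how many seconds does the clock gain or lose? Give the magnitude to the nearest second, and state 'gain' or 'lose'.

gain 1449 s

The clock's period scales as T ∝ 1/√g, so T'/T = √(9.795/9.842) = 0.997609.
In 604800 s of true time the clock registers 604800/0.997609 = 606249.3 s, so it gains 1449 s.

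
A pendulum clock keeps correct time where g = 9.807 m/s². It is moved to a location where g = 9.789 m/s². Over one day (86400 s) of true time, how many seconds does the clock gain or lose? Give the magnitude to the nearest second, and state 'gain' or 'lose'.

lose 79 s

The clock's period scales as T ∝ 1/√g, so T'/T = √(9.807/9.789) = 1.00092.
In 86400 s of true time the clock registers 86400/1.00092 = 86320.7 s, so it loses 79 s.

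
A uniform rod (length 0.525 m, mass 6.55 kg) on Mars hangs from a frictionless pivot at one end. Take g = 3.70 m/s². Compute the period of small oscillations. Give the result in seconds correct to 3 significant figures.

For a physical pendulum T = 2π√(I/(mgd)), with d = 0.2625 m from pivot to centre of mass.
I_cm = mL²/12 = 6.55 × 0.525²/12 = 0.1504 kg·m²; I = I_cm + md² = 0.1504 + 6.55 × 0.2625² = 0.6018 kg·m².
T = 2π√(0.6018/(6.55 × 3.70 × 0.2625)) = 1.93 s.

1.93 s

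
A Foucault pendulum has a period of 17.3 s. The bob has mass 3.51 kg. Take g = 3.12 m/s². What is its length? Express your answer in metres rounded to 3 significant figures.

23.7 m

From T = 2π√(L/g), L = gT²/(4π²) = 3.12 × 17.30²/(4π²) = 23.7 m.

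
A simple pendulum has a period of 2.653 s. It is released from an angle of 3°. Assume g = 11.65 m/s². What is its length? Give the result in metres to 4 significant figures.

2.077 m

From T = 2π√(L/g), L = gT²/(4π²) = 11.65 × 2.6530²/(4π²) = 2.077 m.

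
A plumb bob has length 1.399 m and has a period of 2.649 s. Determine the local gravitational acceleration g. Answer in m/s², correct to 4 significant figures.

7.871 m/s²

From T = 2π√(L/g), g = 4π²L/T² = 4π² × 1.399/2.6490² = 7.871 m/s².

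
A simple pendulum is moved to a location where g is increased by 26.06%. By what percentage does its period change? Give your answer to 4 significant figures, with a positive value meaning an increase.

T ∝ 1/√g, so T'/T = 1/√(1.2606) = 0.89066.
Percentage change in T = (0.89066 − 1) × 100% = -10.93%.

-10.93%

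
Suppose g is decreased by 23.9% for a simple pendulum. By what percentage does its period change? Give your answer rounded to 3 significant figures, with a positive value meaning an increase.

T ∝ 1/√g, so T'/T = 1/√(0.7610) = 1.146.
Percentage change in T = (1.146 − 1) × 100% = 14.6%.

14.6%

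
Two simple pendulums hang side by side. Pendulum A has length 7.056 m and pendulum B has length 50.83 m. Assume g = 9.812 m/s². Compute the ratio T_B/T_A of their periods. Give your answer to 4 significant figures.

T ∝ √L, so T_B/T_A = √(L_B/L_A) = √(50.83/7.056) = 2.684.

2.684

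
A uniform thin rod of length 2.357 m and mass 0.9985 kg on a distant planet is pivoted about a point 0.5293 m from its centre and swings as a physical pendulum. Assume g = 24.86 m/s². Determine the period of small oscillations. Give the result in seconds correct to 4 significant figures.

For a physical pendulum T = 2π√(I/(mgd)), with d = 0.52930 m from pivot to centre of mass.
I_cm = mL²/12 = 0.9985 × 2.357²/12 = 0.46226 kg·m²; I = I_cm + md² = 0.46226 + 0.9985 × 0.52930² = 0.74200 kg·m².
T = 2π√(0.74200/(0.9985 × 24.86 × 0.52930)) = 1.493 s.

1.493 s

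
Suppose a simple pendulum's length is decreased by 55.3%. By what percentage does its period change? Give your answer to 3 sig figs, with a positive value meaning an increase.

T ∝ √L, so T'/T = √(0.4470) = 0.6686.
Percentage change in T = (0.6686 − 1) × 100% = -33.1%.

-33.1%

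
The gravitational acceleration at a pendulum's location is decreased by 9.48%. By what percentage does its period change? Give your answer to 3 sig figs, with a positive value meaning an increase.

5.11%

T ∝ 1/√g, so T'/T = 1/√(0.9052) = 1.051.
Percentage change in T = (1.051 − 1) × 100% = 5.11%.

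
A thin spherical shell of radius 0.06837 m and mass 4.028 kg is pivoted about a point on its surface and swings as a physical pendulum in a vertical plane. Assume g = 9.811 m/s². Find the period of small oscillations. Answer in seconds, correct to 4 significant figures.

I_cm = (2/3)mr² = 0.012552 kg·m². The pivot is at distance d = 0.06837 m from the centre of mass.
By the parallel-axis theorem, I = I_cm + md² = 0.012552 + 0.018829 = 0.031381 kg·m².
T = 2π√(I/(mgd)) = 2π√(0.031381/(4.028 × 9.811 × 0.06837)) = 0.6771 s.

0.6771 s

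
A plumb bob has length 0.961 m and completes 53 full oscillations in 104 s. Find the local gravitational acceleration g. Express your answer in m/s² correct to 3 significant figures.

T = 104/53 = 1.962 s.
From T = 2π√(L/g), g = 4π²L/T² = 4π² × 0.961/1.962² = 9.85 m/s².

9.85 m/s²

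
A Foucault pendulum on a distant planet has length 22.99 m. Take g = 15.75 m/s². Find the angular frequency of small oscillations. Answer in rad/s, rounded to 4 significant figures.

0.8277 rad/s

ω = √(g/L) = √(15.75/22.99) = 0.8277 rad/s.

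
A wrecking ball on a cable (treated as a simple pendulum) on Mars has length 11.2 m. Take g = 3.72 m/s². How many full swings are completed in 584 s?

53

T = 2π√(L/g) = 2π√(11.2/3.72) = 10.90 s.
Number of complete oscillations = ⌊584/10.90⌋ = ⌊53.57⌋ = 53.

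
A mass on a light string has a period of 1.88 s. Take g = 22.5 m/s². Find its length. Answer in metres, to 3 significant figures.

2.01 m

From T = 2π√(L/g), L = gT²/(4π²) = 22.5 × 1.880²/(4π²) = 2.01 m.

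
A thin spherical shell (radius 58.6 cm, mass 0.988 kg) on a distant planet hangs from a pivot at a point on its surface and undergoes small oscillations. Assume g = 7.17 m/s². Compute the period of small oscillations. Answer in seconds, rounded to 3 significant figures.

2.32 s

I_cm = (2/3)mr² = 0.2262 kg·m². The pivot is at distance d = 0.586 m from the centre of mass.
By the parallel-axis theorem, I = I_cm + md² = 0.2262 + 0.3393 = 0.5655 kg·m².
T = 2π√(I/(mgd)) = 2π√(0.5655/(0.988 × 7.17 × 0.586)) = 2.32 s.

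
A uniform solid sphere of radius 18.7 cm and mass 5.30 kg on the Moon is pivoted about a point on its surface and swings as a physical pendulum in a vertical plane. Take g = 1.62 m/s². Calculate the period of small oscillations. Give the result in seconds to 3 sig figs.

I_cm = (2/5)mr² = 0.07413 kg·m². The pivot is at distance d = 0.187 m from the centre of mass.
By the parallel-axis theorem, I = I_cm + md² = 0.07413 + 0.1853 = 0.2595 kg·m².
T = 2π√(I/(mgd)) = 2π√(0.2595/(5.30 × 1.62 × 0.187)) = 2.53 s.

2.53 s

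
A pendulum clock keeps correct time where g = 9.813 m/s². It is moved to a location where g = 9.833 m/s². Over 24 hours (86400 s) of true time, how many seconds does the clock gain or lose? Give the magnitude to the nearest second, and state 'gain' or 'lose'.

The clock's period scales as T ∝ 1/√g, so T'/T = √(9.813/9.833) = 0.998982.
In 86400 s of true time the clock registers 86400/0.998982 = 86488.0 s, so it gains 88 s.

gain 88 s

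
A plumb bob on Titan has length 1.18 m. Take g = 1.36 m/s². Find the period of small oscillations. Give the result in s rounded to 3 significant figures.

5.85 s

T = 2π√(L/g) = 2π√(1.18/1.36) = 2π × 0.9315 = 5.85 s.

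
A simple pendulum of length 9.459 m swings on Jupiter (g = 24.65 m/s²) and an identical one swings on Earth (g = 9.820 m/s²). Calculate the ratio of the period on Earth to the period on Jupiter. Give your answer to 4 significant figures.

T ∝ 1/√g, so T₂/T₁ = √(g₁/g₂) = √(24.65/9.820) = 1.584.

1.584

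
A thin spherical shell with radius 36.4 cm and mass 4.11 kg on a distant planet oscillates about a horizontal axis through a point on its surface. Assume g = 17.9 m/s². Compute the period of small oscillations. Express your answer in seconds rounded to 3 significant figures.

1.16 s

I_cm = (2/3)mr² = 0.3630 kg·m². The pivot is at distance d = 0.364 m from the centre of mass.
By the parallel-axis theorem, I = I_cm + md² = 0.3630 + 0.5446 = 0.9076 kg·m².
T = 2π√(I/(mgd)) = 2π√(0.9076/(4.11 × 17.9 × 0.364)) = 1.16 s.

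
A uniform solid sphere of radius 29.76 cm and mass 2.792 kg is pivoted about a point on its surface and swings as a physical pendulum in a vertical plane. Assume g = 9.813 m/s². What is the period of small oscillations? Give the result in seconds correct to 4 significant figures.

1.295 s

I_cm = (2/5)mr² = 0.098910 kg·m². The pivot is at distance d = 0.2976 m from the centre of mass.
By the parallel-axis theorem, I = I_cm + md² = 0.098910 + 0.24728 = 0.34619 kg·m².
T = 2π√(I/(mgd)) = 2π√(0.34619/(2.792 × 9.813 × 0.2976)) = 1.295 s.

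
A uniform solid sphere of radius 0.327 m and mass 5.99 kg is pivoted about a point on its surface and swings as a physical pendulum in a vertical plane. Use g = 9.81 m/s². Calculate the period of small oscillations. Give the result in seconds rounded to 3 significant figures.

I_cm = (2/5)mr² = 0.2562 kg·m². The pivot is at distance d = 0.327 m from the centre of mass.
By the parallel-axis theorem, I = I_cm + md² = 0.2562 + 0.6405 = 0.8967 kg·m².
T = 2π√(I/(mgd)) = 2π√(0.8967/(5.99 × 9.81 × 0.327)) = 1.36 s.

1.36 s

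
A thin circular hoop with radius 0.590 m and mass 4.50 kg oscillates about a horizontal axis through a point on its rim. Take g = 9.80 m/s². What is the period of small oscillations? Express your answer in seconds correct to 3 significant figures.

I_cm = mr² = 1.566 kg·m². The pivot is at distance d = 0.590 m from the centre of mass.
By the parallel-axis theorem, I = I_cm + md² = 1.566 + 1.566 = 3.133 kg·m².
T = 2π√(I/(mgd)) = 2π√(3.133/(4.50 × 9.80 × 0.590)) = 2.18 s.

2.18 s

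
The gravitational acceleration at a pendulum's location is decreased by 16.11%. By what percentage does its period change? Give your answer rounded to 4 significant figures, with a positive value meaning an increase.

T ∝ 1/√g, so T'/T = 1/√(0.83890) = 1.0918.
Percentage change in T = (1.0918 − 1) × 100% = 9.180%.

9.180%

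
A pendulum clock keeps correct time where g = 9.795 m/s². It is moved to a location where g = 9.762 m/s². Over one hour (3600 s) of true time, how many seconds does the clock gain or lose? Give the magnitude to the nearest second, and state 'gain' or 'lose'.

lose 6 s

The clock's period scales as T ∝ 1/√g, so T'/T = √(9.795/9.762) = 1.00169.
In 3600 s of true time the clock registers 3600/1.00169 = 3593.9 s, so it loses 6 s.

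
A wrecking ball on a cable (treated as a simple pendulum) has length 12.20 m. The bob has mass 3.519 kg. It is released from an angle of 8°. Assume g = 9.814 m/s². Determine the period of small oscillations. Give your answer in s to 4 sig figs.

T = 2π√(L/g) = 2π√(12.20/9.814) = 2π × 1.1150 = 7.005 s.

7.005 s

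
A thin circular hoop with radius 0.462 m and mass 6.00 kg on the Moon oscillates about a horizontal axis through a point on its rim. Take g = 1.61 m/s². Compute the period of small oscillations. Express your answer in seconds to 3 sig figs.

4.76 s

I_cm = mr² = 1.281 kg·m². The pivot is at distance d = 0.462 m from the centre of mass.
By the parallel-axis theorem, I = I_cm + md² = 1.281 + 1.281 = 2.561 kg·m².
T = 2π√(I/(mgd)) = 2π√(2.561/(6.00 × 1.61 × 0.462)) = 4.76 s.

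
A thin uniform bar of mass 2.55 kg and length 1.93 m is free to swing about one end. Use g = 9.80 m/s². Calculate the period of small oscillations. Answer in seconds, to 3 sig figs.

2.28 s

For a physical pendulum T = 2π√(I/(mgd)), with d = 0.9650 m from pivot to centre of mass.
I_cm = mL²/12 = 2.55 × 1.93²/12 = 0.7915 kg·m²; I = I_cm + md² = 0.7915 + 2.55 × 0.9650² = 3.166 kg·m².
T = 2π√(3.166/(2.55 × 9.80 × 0.9650)) = 2.28 s.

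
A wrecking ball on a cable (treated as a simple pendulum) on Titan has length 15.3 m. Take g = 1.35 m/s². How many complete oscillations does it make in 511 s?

T = 2π√(L/g) = 2π√(15.3/1.35) = 21.15 s.
Number of complete oscillations = ⌊511/21.15⌋ = ⌊24.16⌋ = 24.

24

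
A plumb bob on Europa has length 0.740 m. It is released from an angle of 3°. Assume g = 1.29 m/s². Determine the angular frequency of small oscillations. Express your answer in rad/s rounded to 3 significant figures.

1.32 rad/s

ω = √(g/L) = √(1.29/0.740) = 1.32 rad/s.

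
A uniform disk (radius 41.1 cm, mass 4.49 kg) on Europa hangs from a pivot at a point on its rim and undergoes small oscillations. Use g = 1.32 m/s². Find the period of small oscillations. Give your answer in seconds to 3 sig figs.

I_cm = ½mr² = 0.3792 kg·m². The pivot is at distance d = 0.411 m from the centre of mass.
By the parallel-axis theorem, I = I_cm + md² = 0.3792 + 0.7585 = 1.138 kg·m².
T = 2π√(I/(mgd)) = 2π√(1.138/(4.49 × 1.32 × 0.411)) = 4.29 s.

4.29 s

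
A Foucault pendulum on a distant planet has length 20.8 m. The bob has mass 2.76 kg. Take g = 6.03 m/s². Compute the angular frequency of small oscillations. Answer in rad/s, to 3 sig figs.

ω = √(g/L) = √(6.03/20.8) = 0.538 rad/s.

0.538 rad/s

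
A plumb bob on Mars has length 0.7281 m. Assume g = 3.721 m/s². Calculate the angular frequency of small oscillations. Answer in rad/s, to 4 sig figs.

2.261 rad/s

ω = √(g/L) = √(3.721/0.7281) = 2.261 rad/s.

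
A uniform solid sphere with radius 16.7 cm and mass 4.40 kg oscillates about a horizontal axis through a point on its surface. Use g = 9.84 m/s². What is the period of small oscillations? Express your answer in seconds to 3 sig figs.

I_cm = (2/5)mr² = 0.04908 kg·m². The pivot is at distance d = 0.167 m from the centre of mass.
By the parallel-axis theorem, I = I_cm + md² = 0.04908 + 0.1227 = 0.1718 kg·m².
T = 2π√(I/(mgd)) = 2π√(0.1718/(4.40 × 9.84 × 0.167)) = 0.969 s.

0.969 s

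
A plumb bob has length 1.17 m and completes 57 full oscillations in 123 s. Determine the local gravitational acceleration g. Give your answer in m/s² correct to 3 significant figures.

9.92 m/s²

T = 123/57 = 2.158 s.
From T = 2π√(L/g), g = 4π²L/T² = 4π² × 1.17/2.158² = 9.92 m/s².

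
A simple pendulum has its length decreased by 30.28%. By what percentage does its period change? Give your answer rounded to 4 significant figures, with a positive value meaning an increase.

T ∝ √L, so T'/T = √(0.69720) = 0.83499.
Percentage change in T = (0.83499 − 1) × 100% = -16.50%.

-16.50%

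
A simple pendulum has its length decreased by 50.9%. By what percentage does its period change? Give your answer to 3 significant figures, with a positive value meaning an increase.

T ∝ √L, so T'/T = √(0.4910) = 0.7007.
Percentage change in T = (0.7007 − 1) × 100% = -29.9%.

-29.9%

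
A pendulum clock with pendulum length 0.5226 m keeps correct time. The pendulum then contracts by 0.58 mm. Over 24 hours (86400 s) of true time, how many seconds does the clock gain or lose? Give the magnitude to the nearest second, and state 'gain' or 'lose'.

gain 48 s

T ∝ √L, so T'/T = √(0.52202/0.5226) = 0.999445.
In 86400 s of true time the clock registers 86400/0.999445 = 86448.0 s, so it gains 48 s.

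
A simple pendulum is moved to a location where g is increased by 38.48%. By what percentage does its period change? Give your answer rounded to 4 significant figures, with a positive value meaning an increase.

T ∝ 1/√g, so T'/T = 1/√(1.3848) = 0.84978.
Percentage change in T = (0.84978 − 1) × 100% = -15.02%.

-15.02%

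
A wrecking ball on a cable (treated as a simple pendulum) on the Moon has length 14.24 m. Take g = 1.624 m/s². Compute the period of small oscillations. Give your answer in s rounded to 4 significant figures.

T = 2π√(L/g) = 2π√(14.24/1.624) = 2π × 2.9612 = 18.61 s.

18.61 s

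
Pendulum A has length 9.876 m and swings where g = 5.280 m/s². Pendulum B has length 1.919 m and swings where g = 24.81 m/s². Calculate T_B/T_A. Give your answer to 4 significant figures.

T = 2π√(L/g), so T_B/T_A = √((L_B/g_B)/(L_A/g_A)) = √((1.919/24.81)/(9.876/5.280)) = 0.2034.

0.2034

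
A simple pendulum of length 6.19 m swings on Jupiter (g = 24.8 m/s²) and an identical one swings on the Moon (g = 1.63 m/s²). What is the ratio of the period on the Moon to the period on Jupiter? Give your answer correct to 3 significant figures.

3.90

T ∝ 1/√g, so T₂/T₁ = √(g₁/g₂) = √(24.8/1.63) = 3.90.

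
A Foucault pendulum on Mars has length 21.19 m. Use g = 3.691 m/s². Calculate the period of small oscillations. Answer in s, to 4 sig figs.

15.05 s

T = 2π√(L/g) = 2π√(21.19/3.691) = 2π × 2.3960 = 15.05 s.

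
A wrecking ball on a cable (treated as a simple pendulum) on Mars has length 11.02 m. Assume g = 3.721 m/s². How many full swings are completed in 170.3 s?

15

T = 2π√(L/g) = 2π√(11.02/3.721) = 10.813 s.
Number of complete oscillations = ⌊170.3/10.813⌋ = ⌊15.750⌋ = 15.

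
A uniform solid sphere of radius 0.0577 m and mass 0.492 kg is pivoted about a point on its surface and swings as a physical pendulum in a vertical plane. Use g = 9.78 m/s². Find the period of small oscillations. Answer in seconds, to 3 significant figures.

I_cm = (2/5)mr² = 0.0006552 kg·m². The pivot is at distance d = 0.0577 m from the centre of mass.
By the parallel-axis theorem, I = I_cm + md² = 0.0006552 + 0.001638 = 0.002293 kg·m².
T = 2π√(I/(mgd)) = 2π√(0.002293/(0.492 × 9.78 × 0.0577)) = 0.571 s.

0.571 s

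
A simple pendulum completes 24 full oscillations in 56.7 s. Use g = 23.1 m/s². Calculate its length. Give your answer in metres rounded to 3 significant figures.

3.27 m

T = 56.7/24 = 2.363 s.
From T = 2π√(L/g), L = gT²/(4π²) = 23.1 × 2.363²/(4π²) = 3.27 m.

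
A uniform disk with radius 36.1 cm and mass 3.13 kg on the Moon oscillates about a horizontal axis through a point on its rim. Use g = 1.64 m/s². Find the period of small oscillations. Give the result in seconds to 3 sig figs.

I_cm = ½mr² = 0.2040 kg·m². The pivot is at distance d = 0.361 m from the centre of mass.
By the parallel-axis theorem, I = I_cm + md² = 0.2040 + 0.4079 = 0.6119 kg·m².
T = 2π√(I/(mgd)) = 2π√(0.6119/(3.13 × 1.64 × 0.361)) = 3.61 s.

3.61 s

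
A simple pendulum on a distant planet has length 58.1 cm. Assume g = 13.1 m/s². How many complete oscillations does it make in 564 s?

426

T = 2π√(L/g) = 2π√(0.581/13.1) = 1.323 s.
Number of complete oscillations = ⌊564/1.323⌋ = ⌊426.2⌋ = 426.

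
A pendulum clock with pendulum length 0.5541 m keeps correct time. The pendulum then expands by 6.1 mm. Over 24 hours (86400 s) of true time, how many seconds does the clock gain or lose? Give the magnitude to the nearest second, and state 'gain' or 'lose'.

lose 472 s

T ∝ √L, so T'/T = √(0.56020/0.5541) = 1.00549.
In 86400 s of true time the clock registers 86400/1.00549 = 85928.3 s, so it loses 472 s.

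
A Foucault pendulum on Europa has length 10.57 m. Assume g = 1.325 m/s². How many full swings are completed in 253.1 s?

14

T = 2π√(L/g) = 2π√(10.57/1.325) = 17.746 s.
Number of complete oscillations = ⌊253.1/17.746⌋ = ⌊14.262⌋ = 14.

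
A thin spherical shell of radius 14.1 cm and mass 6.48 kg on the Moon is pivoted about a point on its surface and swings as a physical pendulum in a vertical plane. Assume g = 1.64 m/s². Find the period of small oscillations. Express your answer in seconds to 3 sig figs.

2.38 s

I_cm = (2/3)mr² = 0.08589 kg·m². The pivot is at distance d = 0.141 m from the centre of mass.
By the parallel-axis theorem, I = I_cm + md² = 0.08589 + 0.1288 = 0.2147 kg·m².
T = 2π√(I/(mgd)) = 2π√(0.2147/(6.48 × 1.64 × 0.141)) = 2.38 s.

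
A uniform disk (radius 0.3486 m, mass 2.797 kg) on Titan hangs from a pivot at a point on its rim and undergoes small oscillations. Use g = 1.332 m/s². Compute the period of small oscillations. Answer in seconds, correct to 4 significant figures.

3.937 s

I_cm = ½mr² = 0.16995 kg·m². The pivot is at distance d = 0.3486 m from the centre of mass.
By the parallel-axis theorem, I = I_cm + md² = 0.16995 + 0.33990 = 0.50985 kg·m².
T = 2π√(I/(mgd)) = 2π√(0.50985/(2.797 × 1.332 × 0.3486)) = 3.937 s.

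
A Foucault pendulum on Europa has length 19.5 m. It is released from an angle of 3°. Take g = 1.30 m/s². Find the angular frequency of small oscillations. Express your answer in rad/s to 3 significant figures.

0.258 rad/s

ω = √(g/L) = √(1.30/19.5) = 0.258 rad/s.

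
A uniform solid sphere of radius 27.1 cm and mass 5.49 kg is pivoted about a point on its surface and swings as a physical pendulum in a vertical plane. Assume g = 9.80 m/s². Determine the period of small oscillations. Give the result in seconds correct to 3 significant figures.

I_cm = (2/5)mr² = 0.1613 kg·m². The pivot is at distance d = 0.271 m from the centre of mass.
By the parallel-axis theorem, I = I_cm + md² = 0.1613 + 0.4032 = 0.5645 kg·m².
T = 2π√(I/(mgd)) = 2π√(0.5645/(5.49 × 9.80 × 0.271)) = 1.24 s.

1.24 s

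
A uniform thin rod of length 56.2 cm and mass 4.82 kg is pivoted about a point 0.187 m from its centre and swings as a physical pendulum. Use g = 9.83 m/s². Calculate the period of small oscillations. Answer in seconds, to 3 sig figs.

1.15 s

For a physical pendulum T = 2π√(I/(mgd)), with d = 0.1870 m from pivot to centre of mass.
I_cm = mL²/12 = 4.82 × 0.562²/12 = 0.1269 kg·m²; I = I_cm + md² = 0.1269 + 4.82 × 0.1870² = 0.2954 kg·m².
T = 2π√(0.2954/(4.82 × 9.83 × 0.1870)) = 1.15 s.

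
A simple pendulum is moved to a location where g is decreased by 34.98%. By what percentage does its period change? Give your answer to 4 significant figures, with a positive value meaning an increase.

24.02%

T ∝ 1/√g, so T'/T = 1/√(0.65020) = 1.2402.
Percentage change in T = (1.2402 − 1) × 100% = 24.02%.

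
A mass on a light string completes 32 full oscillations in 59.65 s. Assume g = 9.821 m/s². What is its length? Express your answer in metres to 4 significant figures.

0.8644 m

T = 59.65/32 = 1.8641 s.
From T = 2π√(L/g), L = gT²/(4π²) = 9.821 × 1.8641²/(4π²) = 0.8644 m.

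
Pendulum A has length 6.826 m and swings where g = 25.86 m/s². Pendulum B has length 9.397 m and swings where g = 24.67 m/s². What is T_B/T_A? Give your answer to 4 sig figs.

T = 2π√(L/g), so T_B/T_A = √((L_B/g_B)/(L_A/g_A)) = √((9.397/24.67)/(6.826/25.86)) = 1.201.

1.201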